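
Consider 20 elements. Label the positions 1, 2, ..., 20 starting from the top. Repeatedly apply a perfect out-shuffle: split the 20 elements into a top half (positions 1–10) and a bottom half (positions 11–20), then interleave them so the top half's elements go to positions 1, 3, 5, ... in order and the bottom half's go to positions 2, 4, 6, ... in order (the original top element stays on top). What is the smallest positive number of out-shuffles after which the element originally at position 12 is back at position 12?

Follow position 12 under repeated out-shuffles:
12 → 4 → 7 → 13 → 6 → 11 → 2 → 3 → 5 → 9 → 17 → 14 → 8 → 15 → 10 → 19 → 18 → 16 → 12
It first returns after 18 out-shuffles.

18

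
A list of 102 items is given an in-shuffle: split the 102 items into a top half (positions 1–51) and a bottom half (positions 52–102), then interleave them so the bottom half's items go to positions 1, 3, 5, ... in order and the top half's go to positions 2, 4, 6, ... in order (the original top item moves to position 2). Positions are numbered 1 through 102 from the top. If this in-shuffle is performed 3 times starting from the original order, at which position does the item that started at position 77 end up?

Track the item's position through each in-shuffle:
77 → 51 → 102 → 101

101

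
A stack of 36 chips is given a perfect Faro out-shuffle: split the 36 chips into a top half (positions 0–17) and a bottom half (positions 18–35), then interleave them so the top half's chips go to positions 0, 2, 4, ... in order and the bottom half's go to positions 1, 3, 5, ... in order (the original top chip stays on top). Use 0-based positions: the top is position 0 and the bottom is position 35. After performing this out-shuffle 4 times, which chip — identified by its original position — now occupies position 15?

Work backwards from position 15, undoing one out-shuffle at a time:
15 ← 25 ← 30 ← 15 ← 25
So the chip now at position 15 started at position 25.

25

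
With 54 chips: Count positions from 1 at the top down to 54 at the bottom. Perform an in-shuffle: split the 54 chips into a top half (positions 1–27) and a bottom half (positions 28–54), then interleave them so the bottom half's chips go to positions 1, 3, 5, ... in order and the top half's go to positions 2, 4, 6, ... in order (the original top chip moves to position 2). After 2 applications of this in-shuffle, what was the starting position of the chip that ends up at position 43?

Work backwards from position 43, undoing one in-shuffle at a time:
43 ← 49 ← 52
So the chip now at position 43 started at position 52.

52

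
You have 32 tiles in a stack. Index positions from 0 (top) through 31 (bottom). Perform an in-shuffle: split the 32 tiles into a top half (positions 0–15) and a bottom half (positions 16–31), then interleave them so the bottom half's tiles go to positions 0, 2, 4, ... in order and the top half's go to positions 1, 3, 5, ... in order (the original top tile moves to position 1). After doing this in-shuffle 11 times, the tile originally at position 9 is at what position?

Track the tile's position through each in-shuffle:
9 → 19 → 6 → 13 → 27 → 22 → 12 → 25 → 18 → 4 → 9 → 19

19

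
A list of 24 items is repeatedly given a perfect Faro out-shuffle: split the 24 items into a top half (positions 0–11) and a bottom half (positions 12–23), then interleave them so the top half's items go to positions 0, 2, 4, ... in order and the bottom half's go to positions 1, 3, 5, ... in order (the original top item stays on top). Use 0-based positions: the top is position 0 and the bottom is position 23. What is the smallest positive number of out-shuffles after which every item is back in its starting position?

The out-shuffle permutes the 24 positions with cycle lengths [1, 1, 11, 11].
Every item is home exactly when every cycle has completed a whole number of laps, i.e. after lcm(1, 11) = 11 out-shuffles.

11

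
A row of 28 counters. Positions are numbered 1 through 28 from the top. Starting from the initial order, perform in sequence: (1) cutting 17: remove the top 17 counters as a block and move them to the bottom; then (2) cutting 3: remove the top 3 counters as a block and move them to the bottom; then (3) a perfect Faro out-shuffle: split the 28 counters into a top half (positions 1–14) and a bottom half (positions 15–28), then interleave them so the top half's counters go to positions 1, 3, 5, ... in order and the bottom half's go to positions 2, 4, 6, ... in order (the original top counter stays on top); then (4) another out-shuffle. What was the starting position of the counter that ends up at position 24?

19

Undo the operations in reverse order, starting from position 24:
  undo op 4 (out-shuffle, from bottom half): 24 ← 26
  undo op 3 (out-shuffle, from bottom half): 26 ← 27
  undo op 2 (cut 3): 27 ← 2
  undo op 1 (cut 17): 2 ← 19
So the counter at position 24 came from original position 19.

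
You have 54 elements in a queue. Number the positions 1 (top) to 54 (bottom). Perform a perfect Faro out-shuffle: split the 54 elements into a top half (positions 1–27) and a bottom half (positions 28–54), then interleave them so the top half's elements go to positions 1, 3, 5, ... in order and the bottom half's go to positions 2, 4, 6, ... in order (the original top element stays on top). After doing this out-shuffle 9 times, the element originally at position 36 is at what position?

7

Track the element's position through each out-shuffle:
36 → 18 → 35 → 16 → 31 → 8 → 15 → 29 → 4 → 7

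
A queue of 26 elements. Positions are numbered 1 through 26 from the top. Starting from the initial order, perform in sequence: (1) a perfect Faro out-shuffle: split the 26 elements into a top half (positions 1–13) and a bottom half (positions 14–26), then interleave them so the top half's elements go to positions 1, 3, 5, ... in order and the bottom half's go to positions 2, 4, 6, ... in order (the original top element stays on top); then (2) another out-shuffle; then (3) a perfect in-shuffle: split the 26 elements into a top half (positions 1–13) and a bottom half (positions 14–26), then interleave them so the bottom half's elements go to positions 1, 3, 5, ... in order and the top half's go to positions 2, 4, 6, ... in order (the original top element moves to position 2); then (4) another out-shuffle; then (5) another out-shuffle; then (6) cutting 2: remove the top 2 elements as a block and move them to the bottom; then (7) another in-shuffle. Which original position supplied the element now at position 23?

Undo the operations in reverse order, starting from position 23:
  undo op 7 (in-shuffle, from bottom half): 23 ← 25
  undo op 6 (cut 2): 25 ← 1
  undo op 5 (out-shuffle, from top half): 1 ← 1
  undo op 4 (out-shuffle, from top half): 1 ← 1
  undo op 3 (in-shuffle, from bottom half): 1 ← 14
  undo op 2 (out-shuffle, from bottom half): 14 ← 20
  undo op 1 (out-shuffle, from bottom half): 20 ← 23
So the element at position 23 came from original position 23.

23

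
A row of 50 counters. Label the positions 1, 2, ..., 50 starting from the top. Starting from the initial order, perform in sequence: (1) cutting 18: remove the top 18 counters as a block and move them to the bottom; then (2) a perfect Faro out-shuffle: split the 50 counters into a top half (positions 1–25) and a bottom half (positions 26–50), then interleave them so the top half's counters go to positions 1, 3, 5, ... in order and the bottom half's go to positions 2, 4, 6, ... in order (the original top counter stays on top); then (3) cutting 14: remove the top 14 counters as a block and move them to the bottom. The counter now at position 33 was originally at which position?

Undo the operations in reverse order, starting from position 33:
  undo op 3 (cut 14): 33 ← 47
  undo op 2 (out-shuffle, from top half): 47 ← 24
  undo op 1 (cut 18): 24 ← 42
So the counter at position 33 came from original position 42.

42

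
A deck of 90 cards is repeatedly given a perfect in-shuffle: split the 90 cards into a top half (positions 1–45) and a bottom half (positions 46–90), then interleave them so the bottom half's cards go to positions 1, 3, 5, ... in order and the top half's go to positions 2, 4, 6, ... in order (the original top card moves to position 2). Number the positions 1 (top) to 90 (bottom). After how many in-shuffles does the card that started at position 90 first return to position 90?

12

Follow position 90 under repeated in-shuffles:
90 → 89 → 87 → 83 → 75 → 59 → 27 → 54 → 17 → 34 → 68 → 45 → 90
It first returns after 12 in-shuffles.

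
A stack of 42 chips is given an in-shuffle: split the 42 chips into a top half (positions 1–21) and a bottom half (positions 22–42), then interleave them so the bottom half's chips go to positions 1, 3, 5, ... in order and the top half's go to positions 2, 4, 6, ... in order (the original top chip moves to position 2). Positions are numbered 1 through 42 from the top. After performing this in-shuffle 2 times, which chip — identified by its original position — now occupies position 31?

40

Work backwards from position 31, undoing one in-shuffle at a time:
31 ← 37 ← 40
So the chip now at position 31 started at position 40.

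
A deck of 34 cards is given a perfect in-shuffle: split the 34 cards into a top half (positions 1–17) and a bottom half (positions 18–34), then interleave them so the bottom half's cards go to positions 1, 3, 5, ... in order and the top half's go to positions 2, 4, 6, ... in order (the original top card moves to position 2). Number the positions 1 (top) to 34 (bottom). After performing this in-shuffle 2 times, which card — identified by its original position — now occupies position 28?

7

Work backwards from position 28, undoing one in-shuffle at a time:
28 ← 14 ← 7
So the card now at position 28 started at position 7.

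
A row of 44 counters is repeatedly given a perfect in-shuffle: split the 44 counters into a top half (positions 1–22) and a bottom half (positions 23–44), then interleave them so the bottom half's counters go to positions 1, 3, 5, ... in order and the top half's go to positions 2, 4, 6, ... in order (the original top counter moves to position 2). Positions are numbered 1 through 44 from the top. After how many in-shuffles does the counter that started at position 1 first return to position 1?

Follow position 1 under repeated in-shuffles:
1 → 2 → 4 → 8 → 16 → 32 → 19 → 38 → 31 → 17 → 34 → 23 → 1
It first returns after 12 in-shuffles.

12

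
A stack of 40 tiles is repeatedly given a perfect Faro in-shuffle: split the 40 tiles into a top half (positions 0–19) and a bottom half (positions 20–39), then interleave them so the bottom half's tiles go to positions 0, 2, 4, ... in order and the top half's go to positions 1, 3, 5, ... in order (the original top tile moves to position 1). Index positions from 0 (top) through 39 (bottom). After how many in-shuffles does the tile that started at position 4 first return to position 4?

Follow position 4 under repeated in-shuffles:
4 → 9 → 19 → 39 → 38 → 36 → 32 → 24 → 8 → 17 → 35 → 30 → 20 → 0 → 1 → 3 → 7 → 15 → 31 → 22 → 4
It first returns after 20 in-shuffles.

20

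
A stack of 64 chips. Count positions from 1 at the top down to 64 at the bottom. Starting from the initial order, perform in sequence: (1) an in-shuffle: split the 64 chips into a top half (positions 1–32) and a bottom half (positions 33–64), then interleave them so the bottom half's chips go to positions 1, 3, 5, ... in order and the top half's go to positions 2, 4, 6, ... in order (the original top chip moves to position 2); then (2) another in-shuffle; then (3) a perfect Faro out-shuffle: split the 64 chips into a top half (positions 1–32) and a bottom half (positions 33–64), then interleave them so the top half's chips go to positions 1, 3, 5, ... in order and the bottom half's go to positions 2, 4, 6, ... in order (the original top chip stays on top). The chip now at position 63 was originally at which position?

Undo the operations in reverse order, starting from position 63:
  undo op 3 (out-shuffle, from top half): 63 ← 32
  undo op 2 (in-shuffle, from top half): 32 ← 16
  undo op 1 (in-shuffle, from top half): 16 ← 8
So the chip at position 63 came from original position 8.

8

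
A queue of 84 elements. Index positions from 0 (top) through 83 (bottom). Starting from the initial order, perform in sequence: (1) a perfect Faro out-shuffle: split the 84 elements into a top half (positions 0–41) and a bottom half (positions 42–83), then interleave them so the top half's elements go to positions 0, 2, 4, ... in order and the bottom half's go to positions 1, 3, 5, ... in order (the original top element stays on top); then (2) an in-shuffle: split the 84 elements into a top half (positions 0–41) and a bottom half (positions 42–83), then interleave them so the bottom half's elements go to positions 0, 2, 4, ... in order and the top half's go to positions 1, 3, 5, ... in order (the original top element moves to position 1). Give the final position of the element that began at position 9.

Track the element from position 9 forward through each operation:
  after op 1 (out-shuffle): 9 → 18
  after op 2 (in-shuffle): 18 → 37

37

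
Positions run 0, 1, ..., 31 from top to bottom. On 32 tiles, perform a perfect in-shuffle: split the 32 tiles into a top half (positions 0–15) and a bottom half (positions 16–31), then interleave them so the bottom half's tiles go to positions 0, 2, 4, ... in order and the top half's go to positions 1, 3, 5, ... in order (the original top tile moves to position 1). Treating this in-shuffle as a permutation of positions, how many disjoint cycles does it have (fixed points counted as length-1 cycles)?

Trace each unvisited position around until it returns:
(0 1 3 7 15 31 30 28 24 16) (2 5 11 23 14 29 26 20 8 17) (4 9 19 6 13 27 22 12 25 18) (10 21)
4 cycles in total.

4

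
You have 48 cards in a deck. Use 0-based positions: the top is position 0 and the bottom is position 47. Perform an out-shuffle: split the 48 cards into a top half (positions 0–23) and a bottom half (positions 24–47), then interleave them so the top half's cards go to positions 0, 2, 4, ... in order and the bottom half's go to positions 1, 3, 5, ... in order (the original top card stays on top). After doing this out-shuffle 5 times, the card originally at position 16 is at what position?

Track the card's position through each out-shuffle:
16 → 32 → 17 → 34 → 21 → 42

42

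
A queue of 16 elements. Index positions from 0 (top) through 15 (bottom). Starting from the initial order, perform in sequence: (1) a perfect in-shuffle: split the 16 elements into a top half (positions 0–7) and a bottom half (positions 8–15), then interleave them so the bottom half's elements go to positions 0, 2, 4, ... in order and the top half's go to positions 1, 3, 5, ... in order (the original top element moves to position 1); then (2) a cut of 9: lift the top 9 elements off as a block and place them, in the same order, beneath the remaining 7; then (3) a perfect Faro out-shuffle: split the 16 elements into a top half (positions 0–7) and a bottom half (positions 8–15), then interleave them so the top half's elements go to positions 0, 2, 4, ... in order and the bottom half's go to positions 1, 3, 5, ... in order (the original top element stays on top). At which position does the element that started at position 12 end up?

Track the element from position 12 forward through each operation:
  after op 1 (in-shuffle): 12 → 8
  after op 2 (cut 9): 8 → 15
  after op 3 (out-shuffle): 15 → 15

15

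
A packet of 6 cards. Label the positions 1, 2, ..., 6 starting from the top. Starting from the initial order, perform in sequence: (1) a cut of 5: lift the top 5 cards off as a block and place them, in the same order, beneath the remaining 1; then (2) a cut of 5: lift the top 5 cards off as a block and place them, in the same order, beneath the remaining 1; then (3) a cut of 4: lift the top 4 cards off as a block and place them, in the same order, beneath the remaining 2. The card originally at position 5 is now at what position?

3

Track the card from position 5 forward through each operation:
  after op 1 (cut 5): 5 → 6
  after op 2 (cut 5): 6 → 1
  after op 3 (cut 4): 1 → 3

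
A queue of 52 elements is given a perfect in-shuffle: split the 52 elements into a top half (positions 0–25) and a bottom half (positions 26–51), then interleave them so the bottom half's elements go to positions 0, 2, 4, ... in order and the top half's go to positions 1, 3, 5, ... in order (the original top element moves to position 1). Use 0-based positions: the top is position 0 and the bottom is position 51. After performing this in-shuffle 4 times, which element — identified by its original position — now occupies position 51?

Work backwards from position 51, undoing one in-shuffle at a time:
51 ← 25 ← 12 ← 32 ← 42
So the element now at position 51 started at position 42.

42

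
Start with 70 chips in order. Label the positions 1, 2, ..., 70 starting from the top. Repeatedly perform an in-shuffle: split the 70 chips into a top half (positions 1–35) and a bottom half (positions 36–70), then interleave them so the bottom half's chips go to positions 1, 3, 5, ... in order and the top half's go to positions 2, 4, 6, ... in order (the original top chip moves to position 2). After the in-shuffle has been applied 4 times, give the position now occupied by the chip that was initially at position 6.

25

Track the chip's position through each in-shuffle:
6 → 12 → 24 → 48 → 25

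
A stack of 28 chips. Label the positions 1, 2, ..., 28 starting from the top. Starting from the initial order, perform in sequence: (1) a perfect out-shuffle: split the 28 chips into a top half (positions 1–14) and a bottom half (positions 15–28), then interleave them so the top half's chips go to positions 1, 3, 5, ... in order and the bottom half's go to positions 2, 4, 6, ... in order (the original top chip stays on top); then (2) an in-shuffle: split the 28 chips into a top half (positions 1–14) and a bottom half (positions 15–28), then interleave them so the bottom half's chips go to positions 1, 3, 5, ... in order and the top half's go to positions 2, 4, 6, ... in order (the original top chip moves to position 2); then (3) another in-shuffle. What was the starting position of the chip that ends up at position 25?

28

Undo the operations in reverse order, starting from position 25:
  undo op 3 (in-shuffle, from bottom half): 25 ← 27
  undo op 2 (in-shuffle, from bottom half): 27 ← 28
  undo op 1 (out-shuffle, from bottom half): 28 ← 28
So the chip at position 25 came from original position 28.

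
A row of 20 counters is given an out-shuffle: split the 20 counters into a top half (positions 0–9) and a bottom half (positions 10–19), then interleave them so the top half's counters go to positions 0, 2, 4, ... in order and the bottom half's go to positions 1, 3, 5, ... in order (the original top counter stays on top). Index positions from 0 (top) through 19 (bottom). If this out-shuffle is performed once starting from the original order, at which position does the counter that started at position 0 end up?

Position 0 is a fixed point of every out-shuffle, so the counter never moves.

0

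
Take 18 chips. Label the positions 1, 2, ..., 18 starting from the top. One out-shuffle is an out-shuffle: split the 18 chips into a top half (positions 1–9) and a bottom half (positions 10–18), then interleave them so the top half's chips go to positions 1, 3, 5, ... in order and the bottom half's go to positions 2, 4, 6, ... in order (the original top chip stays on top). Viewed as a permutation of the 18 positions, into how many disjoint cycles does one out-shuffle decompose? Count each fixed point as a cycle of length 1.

4

Trace each unvisited position around until it returns:
(1) (2 3 5 9 17 16 14 10) (4 7 13 8 15 12 6 11) (18)
4 cycles in total.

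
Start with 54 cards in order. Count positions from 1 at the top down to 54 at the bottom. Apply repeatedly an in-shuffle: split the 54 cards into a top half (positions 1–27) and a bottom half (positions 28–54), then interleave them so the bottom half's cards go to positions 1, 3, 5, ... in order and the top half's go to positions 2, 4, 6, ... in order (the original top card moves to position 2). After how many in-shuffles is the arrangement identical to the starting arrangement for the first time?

20

The in-shuffle permutes the 54 positions with cycle lengths [4, 10, 20, 20].
Every card is home exactly when every cycle has completed a whole number of laps, i.e. after lcm(4, 10, 20) = 20 in-shuffles.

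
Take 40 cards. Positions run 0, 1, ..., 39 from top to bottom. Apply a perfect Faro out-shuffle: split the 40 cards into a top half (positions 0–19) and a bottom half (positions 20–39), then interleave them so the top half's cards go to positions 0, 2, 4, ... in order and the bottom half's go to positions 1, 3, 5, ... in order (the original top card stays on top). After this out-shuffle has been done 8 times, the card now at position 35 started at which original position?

14

Work backwards from position 35, undoing one out-shuffle at a time:
35 ← 37 ← 38 ← 19 ← 29 ← 34 ← 17 ← 28 ← 14
So the card now at position 35 started at position 14.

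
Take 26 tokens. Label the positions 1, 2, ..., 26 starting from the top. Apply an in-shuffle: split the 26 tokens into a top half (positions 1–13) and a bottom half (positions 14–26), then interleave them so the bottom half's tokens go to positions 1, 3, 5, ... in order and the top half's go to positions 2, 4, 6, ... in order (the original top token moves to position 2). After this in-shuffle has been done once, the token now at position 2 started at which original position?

1

Work backwards from position 2, undoing one in-shuffle at a time:
2 ← 1
So the token now at position 2 started at position 1.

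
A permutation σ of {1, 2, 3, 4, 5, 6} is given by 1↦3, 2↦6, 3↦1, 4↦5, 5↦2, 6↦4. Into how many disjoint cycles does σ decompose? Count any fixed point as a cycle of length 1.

Cycle decomposition: (1 3) (2 6 4 5).
2 cycles.

2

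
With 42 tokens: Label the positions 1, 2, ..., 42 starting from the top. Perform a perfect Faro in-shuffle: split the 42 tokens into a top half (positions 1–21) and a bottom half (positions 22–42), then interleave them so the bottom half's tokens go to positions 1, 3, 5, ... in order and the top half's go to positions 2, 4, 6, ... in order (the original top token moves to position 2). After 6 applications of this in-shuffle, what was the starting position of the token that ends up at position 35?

16

Work backwards from position 35, undoing one in-shuffle at a time:
35 ← 39 ← 41 ← 42 ← 21 ← 32 ← 16
So the token now at position 35 started at position 16.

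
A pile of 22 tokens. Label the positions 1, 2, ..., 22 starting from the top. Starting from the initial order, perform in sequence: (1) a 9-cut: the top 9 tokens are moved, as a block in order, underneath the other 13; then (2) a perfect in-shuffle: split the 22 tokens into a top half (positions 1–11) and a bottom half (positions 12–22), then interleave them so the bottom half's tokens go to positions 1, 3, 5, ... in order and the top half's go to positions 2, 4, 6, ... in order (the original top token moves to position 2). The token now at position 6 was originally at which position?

12

Undo the operations in reverse order, starting from position 6:
  undo op 2 (in-shuffle, from top half): 6 ← 3
  undo op 1 (cut 9): 3 ← 12
So the token at position 6 came from original position 12.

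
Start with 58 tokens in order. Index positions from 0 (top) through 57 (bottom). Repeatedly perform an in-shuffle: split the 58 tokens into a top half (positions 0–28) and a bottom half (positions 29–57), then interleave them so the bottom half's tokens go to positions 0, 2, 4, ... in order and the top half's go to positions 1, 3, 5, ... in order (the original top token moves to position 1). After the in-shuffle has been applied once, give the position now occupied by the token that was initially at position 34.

Track the token's position through each in-shuffle:
34 → 10

10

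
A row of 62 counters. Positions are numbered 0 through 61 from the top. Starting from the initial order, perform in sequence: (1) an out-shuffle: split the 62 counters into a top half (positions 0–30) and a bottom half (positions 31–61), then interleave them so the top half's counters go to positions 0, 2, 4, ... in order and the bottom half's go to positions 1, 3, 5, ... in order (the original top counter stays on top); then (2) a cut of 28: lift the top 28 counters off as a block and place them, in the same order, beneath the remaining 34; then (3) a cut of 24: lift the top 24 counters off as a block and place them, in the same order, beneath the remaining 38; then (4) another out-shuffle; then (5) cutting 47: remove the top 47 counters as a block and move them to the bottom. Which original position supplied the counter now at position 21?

Undo the operations in reverse order, starting from position 21:
  undo op 5 (cut 47): 21 ← 6
  undo op 4 (out-shuffle, from top half): 6 ← 3
  undo op 3 (cut 24): 3 ← 27
  undo op 2 (cut 28): 27 ← 55
  undo op 1 (out-shuffle, from bottom half): 55 ← 58
So the counter at position 21 came from original position 58.

58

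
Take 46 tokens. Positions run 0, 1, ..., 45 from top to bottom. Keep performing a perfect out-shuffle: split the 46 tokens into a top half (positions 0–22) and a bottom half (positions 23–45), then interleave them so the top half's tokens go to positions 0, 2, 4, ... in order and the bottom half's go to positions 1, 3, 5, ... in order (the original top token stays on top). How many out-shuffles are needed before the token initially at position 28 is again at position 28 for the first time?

12

Follow position 28 under repeated out-shuffles:
28 → 11 → 22 → 44 → 43 → 41 → 37 → 29 → 13 → 26 → 7 → 14 → 28
It first returns after 12 out-shuffles.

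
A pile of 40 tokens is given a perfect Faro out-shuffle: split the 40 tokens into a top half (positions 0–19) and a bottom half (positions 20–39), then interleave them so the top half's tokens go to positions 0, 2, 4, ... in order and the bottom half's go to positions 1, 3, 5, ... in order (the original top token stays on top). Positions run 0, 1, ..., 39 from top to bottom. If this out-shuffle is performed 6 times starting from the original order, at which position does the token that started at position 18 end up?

21

Track the token's position through each out-shuffle:
18 → 36 → 33 → 27 → 15 → 30 → 21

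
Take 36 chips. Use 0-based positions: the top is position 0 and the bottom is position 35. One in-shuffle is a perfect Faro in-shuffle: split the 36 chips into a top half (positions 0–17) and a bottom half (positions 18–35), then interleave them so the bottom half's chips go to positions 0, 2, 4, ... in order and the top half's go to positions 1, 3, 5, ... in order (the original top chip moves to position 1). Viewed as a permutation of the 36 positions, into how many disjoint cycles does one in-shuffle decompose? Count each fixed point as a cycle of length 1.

1

Trace each unvisited position around until it returns:
(0 1 3 7 15 31 ... len 36)
1 cycle in total.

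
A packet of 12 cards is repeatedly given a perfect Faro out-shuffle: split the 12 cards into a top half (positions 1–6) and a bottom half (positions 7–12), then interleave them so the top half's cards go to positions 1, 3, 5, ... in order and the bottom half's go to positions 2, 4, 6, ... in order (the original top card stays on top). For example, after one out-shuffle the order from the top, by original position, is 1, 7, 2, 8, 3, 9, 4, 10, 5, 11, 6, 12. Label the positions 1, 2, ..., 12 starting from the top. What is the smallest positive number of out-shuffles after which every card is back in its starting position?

The out-shuffle permutes the 12 positions with cycle lengths [1, 1, 10].
Every card is home exactly when every cycle has completed a whole number of laps, i.e. after lcm(1, 10) = 10 out-shuffles.

10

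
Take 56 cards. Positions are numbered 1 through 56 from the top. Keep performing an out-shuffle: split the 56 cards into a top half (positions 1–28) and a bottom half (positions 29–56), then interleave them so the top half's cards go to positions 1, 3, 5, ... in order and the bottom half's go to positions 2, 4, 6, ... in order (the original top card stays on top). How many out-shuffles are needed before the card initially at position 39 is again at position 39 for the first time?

Follow position 39 under repeated out-shuffles:
39 → 22 → 43 → 30 → 4 → 7 → 13 → 25 → 49 → 42 → 28 → 55 → 54 → 52 → 48 → 40 → 24 → 47 → 38 → 20 → 39
It first returns after 20 out-shuffles.

20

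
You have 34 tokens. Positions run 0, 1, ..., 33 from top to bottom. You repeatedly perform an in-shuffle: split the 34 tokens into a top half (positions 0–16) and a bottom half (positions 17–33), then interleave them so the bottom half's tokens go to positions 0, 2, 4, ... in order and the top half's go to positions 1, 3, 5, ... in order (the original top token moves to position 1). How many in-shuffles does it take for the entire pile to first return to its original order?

12

The in-shuffle permutes the 34 positions with cycle lengths [3, 3, 4, 12, 12].
Every token is home exactly when every cycle has completed a whole number of laps, i.e. after lcm(3, 4, 12) = 12 in-shuffles.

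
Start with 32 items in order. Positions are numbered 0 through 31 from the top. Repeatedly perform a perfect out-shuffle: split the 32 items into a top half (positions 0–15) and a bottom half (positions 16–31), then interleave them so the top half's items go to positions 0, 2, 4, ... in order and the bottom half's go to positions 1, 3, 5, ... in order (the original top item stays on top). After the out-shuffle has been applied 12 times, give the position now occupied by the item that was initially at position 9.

5

Track the item's position through each out-shuffle:
9 → 18 → 5 → 10 → 20 → 9 → 18 → 5 → 10 → 20 → 9 → 18 → 5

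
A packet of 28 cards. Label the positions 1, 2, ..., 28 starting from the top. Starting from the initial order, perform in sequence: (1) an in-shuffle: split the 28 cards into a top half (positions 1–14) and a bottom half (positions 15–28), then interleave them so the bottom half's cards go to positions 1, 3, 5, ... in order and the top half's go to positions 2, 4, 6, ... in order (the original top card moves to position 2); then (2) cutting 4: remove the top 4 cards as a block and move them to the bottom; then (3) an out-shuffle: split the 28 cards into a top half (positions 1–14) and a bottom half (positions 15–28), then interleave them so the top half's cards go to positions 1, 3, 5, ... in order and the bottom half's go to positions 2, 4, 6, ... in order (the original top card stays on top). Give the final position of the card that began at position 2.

28

Track the card from position 2 forward through each operation:
  after op 1 (in-shuffle): 2 → 4
  after op 2 (cut 4): 4 → 28
  after op 3 (out-shuffle): 28 → 28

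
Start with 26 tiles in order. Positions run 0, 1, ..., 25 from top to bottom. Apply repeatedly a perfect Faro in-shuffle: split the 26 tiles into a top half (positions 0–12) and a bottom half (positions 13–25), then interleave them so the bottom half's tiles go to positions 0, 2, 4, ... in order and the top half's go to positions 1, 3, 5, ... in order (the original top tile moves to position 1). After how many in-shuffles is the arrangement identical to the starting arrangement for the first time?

18

The in-shuffle permutes the 26 positions with cycle lengths [2, 6, 18].
Every tile is home exactly when every cycle has completed a whole number of laps, i.e. after lcm(2, 6, 18) = 18 in-shuffles.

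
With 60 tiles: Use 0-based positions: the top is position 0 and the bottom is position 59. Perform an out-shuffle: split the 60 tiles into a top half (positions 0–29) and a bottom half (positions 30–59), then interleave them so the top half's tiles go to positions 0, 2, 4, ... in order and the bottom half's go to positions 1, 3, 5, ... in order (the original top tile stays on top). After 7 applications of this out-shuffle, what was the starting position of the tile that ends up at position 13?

19

Work backwards from position 13, undoing one out-shuffle at a time:
13 ← 36 ← 18 ← 9 ← 34 ← 17 ← 38 ← 19
So the tile now at position 13 started at position 19.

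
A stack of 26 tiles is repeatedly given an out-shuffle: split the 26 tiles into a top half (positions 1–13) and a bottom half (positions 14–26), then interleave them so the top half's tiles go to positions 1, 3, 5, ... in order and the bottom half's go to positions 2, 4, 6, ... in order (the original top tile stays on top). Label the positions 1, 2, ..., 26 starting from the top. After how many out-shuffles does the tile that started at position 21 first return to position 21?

Follow position 21 under repeated out-shuffles:
21 → 16 → 6 → 11 → 21
It first returns after 4 out-shuffles.

4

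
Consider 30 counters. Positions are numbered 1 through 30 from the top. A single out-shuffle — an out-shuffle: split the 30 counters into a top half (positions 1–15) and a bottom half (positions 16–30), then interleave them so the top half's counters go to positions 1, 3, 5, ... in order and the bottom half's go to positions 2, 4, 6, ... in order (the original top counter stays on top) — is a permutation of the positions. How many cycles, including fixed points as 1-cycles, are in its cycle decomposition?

3

Trace each unvisited position around until it returns:
(1) (2 3 5 9 17 4 ... len 28) (30)
3 cycles in total.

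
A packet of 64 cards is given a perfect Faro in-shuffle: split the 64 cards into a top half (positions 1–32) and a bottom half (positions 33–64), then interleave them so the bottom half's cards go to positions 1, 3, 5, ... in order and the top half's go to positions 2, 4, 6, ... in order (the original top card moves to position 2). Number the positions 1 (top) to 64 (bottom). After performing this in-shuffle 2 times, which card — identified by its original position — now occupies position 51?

29

Work backwards from position 51, undoing one in-shuffle at a time:
51 ← 58 ← 29
So the card now at position 51 started at position 29.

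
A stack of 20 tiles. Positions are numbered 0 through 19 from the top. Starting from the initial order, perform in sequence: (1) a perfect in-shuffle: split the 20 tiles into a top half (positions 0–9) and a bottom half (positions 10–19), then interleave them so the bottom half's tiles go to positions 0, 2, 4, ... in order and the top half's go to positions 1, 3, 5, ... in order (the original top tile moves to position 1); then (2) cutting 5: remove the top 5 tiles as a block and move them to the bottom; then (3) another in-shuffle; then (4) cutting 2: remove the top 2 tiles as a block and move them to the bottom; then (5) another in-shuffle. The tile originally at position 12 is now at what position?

Track the tile from position 12 forward through each operation:
  after op 1 (in-shuffle): 12 → 4
  after op 2 (cut 5): 4 → 19
  after op 3 (in-shuffle): 19 → 18
  after op 4 (cut 2): 18 → 16
  after op 5 (in-shuffle): 16 → 12

12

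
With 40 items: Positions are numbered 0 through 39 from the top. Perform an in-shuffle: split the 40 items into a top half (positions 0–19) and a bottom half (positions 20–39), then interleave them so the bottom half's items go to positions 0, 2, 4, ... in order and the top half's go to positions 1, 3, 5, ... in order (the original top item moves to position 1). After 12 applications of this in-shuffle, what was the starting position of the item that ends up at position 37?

10

Work backwards from position 37, undoing one in-shuffle at a time:
37 ← 18 ← 29 ← 14 ← 27 ← 13 ← 6 ← 23 ← 11 ← 5 ← 2 ← 21 ← 10
So the item now at position 37 started at position 10.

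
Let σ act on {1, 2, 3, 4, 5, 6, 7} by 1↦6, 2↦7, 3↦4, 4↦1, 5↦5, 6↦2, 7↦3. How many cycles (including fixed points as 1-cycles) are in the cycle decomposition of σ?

Cycle decomposition: (1 6 2 7 3 4) (5).
2 cycles.

2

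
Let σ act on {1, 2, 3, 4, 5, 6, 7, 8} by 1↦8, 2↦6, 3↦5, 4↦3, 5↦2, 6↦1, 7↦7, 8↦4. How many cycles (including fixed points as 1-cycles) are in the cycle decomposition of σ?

2

Cycle decomposition: (1 8 4 3 5 2 6) (7).
2 cycles.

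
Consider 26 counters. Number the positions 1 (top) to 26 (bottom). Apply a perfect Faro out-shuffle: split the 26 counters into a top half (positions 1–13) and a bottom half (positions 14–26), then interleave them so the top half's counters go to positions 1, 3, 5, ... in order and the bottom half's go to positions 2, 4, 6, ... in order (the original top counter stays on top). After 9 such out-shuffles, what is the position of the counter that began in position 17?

Track the counter's position through each out-shuffle:
17 → 8 → 15 → 4 → 7 → 13 → 25 → 24 → 22 → 18

18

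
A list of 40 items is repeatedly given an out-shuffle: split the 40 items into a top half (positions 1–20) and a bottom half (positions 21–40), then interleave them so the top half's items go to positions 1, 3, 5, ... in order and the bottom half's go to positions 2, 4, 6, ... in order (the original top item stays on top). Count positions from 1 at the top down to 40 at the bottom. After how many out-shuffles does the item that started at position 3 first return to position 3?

12

Follow position 3 under repeated out-shuffles:
3 → 5 → 9 → 17 → 33 → 26 → 12 → 23 → 6 → 11 → 21 → 2 → 3
It first returns after 12 out-shuffles.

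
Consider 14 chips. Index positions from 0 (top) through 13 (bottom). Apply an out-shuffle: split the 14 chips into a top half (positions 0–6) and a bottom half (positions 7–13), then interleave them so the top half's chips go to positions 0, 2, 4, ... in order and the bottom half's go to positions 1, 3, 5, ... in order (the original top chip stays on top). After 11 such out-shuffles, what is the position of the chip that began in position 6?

3

Track the chip's position through each out-shuffle:
6 → 12 → 11 → 9 → 5 → 10 → 7 → 1 → 2 → 4 → 8 → 3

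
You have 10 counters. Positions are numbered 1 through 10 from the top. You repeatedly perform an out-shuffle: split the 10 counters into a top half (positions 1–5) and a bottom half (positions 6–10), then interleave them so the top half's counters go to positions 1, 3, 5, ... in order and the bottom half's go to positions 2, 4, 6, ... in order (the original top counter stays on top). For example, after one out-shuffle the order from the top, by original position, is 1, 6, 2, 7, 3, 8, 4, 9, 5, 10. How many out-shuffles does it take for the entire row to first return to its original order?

The out-shuffle permutes the 10 positions with cycle lengths [1, 1, 2, 6].
Every counter is home exactly when every cycle has completed a whole number of laps, i.e. after lcm(1, 2, 6) = 6 out-shuffles.

6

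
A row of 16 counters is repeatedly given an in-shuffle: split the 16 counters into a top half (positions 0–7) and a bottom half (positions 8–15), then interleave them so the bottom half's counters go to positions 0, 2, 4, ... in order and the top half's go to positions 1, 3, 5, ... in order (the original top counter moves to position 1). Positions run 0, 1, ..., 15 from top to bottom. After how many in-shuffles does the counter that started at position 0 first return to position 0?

8

Follow position 0 under repeated in-shuffles:
0 → 1 → 3 → 7 → 15 → 14 → 12 → 8 → 0
It first returns after 8 in-shuffles.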